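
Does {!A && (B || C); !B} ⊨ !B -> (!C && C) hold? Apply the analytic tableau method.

Initial set: {(!A && (B || C)); !B; !(!B -> (!C && C))}.
(!A && (B || C)): α-rule — add !A, (B || C).
!(!B -> (!C && C)): α-rule — add !B, !(!C && C).
(B || C): β-rule — branch into B  //  C.
  branch 1 (add B):
    × closes — contains both B and !B.
  branch 2 (add C):
    !(!C && C): β-rule — branch into !!C  //  !C.
      branch 2.1 (add !!C):
        ○ open, literals {A=F, B=F, C=T}.
      branch 2.2 (add !C):
        × closes — contains both C and !C.
2 branches closed, 1 open.
An open branch gives a countermodel: A=F, B=F, C=T (unmentioned atoms arbitrary); the premises hold there but the conclusion fails.

No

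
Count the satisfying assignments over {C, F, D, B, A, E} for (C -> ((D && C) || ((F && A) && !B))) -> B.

38

Initial set: {((C -> ((D && C) || ((F && A) && !B))) -> B)}.
((C -> ((D && C) || ((F && A) && !B))) -> B): β-rule — branch into !(C -> ((D && C) || ((F && A) && !B)))  //  B.
  branch 1 (add !(C -> ((D && C) || ((F && A) && !B)))):
    !(C -> ((D && C) || ((F && A) && !B))): α-rule — add C, !((D && C) || ((F && A) && !B)).
    !((D && C) || ((F && A) && !B)): α-rule — add !(D && C), !((F && A) && !B).
    !(D && C): β-rule — branch into !D  //  !C.
      branch 1.1 (add !D):
        !((F && A) && !B): β-rule — branch into !(F && A)  //  !!B.
          branch 1.1.1 (add !(F && A)):
            !(F && A): β-rule — branch into !F  //  !A.
              branch 1.1.1.1 (add !F):
                ○ open, literals {C=1, D=0, F=0}.
              branch 1.1.1.2 (add !A):
                ○ open, literals {A=0, C=1, D=0}.
          branch 1.1.2 (add !!B):
            ○ open, literals {B=1, C=1, D=0}.
      branch 1.2 (add !C):
        × closes — contains both C and !C.
  branch 2 (add B):
    ○ open, literals {B=1}.
1 branch closed, 4 open.
Each open branch fixes some atoms; the unmentioned ones are free. Counting distinct full assignments: branch {C=1, D=0, F=0} (B, A, E) contributes 8 new; branch {A=0, C=1, D=0} (F, B, E) contributes 4 new; branch {B=1, C=1, D=0} (F, A, E) contributes 2 new; branch {B=1} (C, F, D, A, E) contributes 24 new. Total: 38.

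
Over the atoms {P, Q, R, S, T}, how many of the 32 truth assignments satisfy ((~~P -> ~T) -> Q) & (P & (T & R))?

4

Initial set: {(((~~P -> ~T) -> Q) & (P & (T & R)))}.
(((~~P -> ~T) -> Q) & (P & (T & R))): α-rule — add ((~~P -> ~T) -> Q), (P & (T & R)).
(P & (T & R)): α-rule — add P, (T & R).
(T & R): α-rule — add T, R.
((~~P -> ~T) -> Q): β-rule — branch into ~(~~P -> ~T)  //  Q.
  branch 1 (add ~(~~P -> ~T)):
    ~(~~P -> ~T): α-rule — add ~~P, ~~T.
    ~~P: drop double negation, giving P.
    ○ open, literals {P=true, R=true, T=true}.
  branch 2 (add Q):
    ○ open, literals {P=true, Q=true, R=true, T=true}.
0 branches closed, 2 open.
Each open branch fixes some atoms; the unmentioned ones are free. Counting distinct full assignments: branch {P=true, R=true, T=true} (Q, S) contributes 4 new; branch {P=true, Q=true, R=true, T=true} (S) contributes 0 new. Total: 4.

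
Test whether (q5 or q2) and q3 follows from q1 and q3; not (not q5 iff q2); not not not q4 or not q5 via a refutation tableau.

Initial set: {(q1 and q3); not (not q5 iff q2); (not not not q4 or not q5); not ((q5 or q2) and q3)}.
(q1 and q3): α-rule — add q1, q3.
not (not q5 iff q2): β-rule — branch into not q5, not q2  //  not not q5, q2.
  branch 1 (add not q5, not q2):
    (not not not q4 or not q5): β-rule — branch into not not not q4  //  not q5.
      branch 1.1 (add not not not q4):
        not not not q4: drop double negation, giving not q4.
        not ((q5 or q2) and q3): β-rule — branch into not (q5 or q2)  //  not q3.
          branch 1.1.1 (add not (q5 or q2)):
            not (q5 or q2): α-rule — add not q5, not q2.
            ○ open, literals {q1=T, q2=F, q3=T, q4=F, q5=F}.
          branch 1.1.2 (add not q3):
            × closes — contains both q3 and not q3.
      branch 1.2 (add not q5):
        not ((q5 or q2) and q3): β-rule — branch into not (q5 or q2)  //  not q3.
          branch 1.2.1 (add not (q5 or q2)):
            not (q5 or q2): α-rule — add not q5, not q2.
            ○ open, literals {q1=T, q2=F, q3=T, q5=F}.
          branch 1.2.2 (add not q3):
            × closes — contains both q3 and not q3.
  branch 2 (add not not q5, q2):
    (not not not q4 or not q5): β-rule — branch into not not not q4  //  not q5.
      branch 2.1 (add not not not q4):
        not not not q4: drop double negation, giving not q4.
        not ((q5 or q2) and q3): β-rule — branch into not (q5 or q2)  //  not q3.
          branch 2.1.1 (add not (q5 or q2)):
            not (q5 or q2): α-rule — add not q5, not q2.
            × closes — contains both q5 and not q5.
          branch 2.1.2 (add not q3):
            × closes — contains both q3 and not q3.
      branch 2.2 (add not q5):
        × closes — contains both q5 and not q5.
5 branches closed, 2 open.
An open branch gives a countermodel: q1=T, q2=F, q3=T, q4=F, q5=F (unmentioned atoms arbitrary); the premises hold there but the conclusion fails.

No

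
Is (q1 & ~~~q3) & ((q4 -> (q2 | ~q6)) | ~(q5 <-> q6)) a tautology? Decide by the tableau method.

Not valid

Assume the negation and expand:
Initial set: {F ((q1 & ~~~q3) & ((q4 -> (q2 | ~q6)) | ~(q5 <-> q6)))}.
F ((q1 & ~~~q3) & ((q4 -> (q2 | ~q6)) | ~(q5 <-> q6))): β-rule — branch into F (q1 & ~~~q3)  //  F ((q4 -> (q2 | ~q6)) | ~(q5 <-> q6)).
  branch 1 (add F (q1 & ~~~q3)):
    F (q1 & ~~~q3): β-rule — branch into F q1  //  F ~~~q3.
      branch 1.1 (add F q1):
        ○ open, literals {q1=0}.
      branch 1.2 (add F ~~~q3):
        F ~~~q3: drop double negation, giving F ~q3.
        ○ open, literals {q3=1}.
  branch 2 (add F ((q4 -> (q2 | ~q6)) | ~(q5 <-> q6))):
    F ((q4 -> (q2 | ~q6)) | ~(q5 <-> q6)): α-rule — add F (q4 -> (q2 | ~q6)), F ~(q5 <-> q6).
    F (q4 -> (q2 | ~q6)): α-rule — add T q4, F (q2 | ~q6).
    F (q2 | ~q6): α-rule — add F q2, F ~q6.
    F ~(q5 <-> q6): β-rule — branch into T q5, T q6  //  F q5, F q6.
      branch 2.1 (add T q5, T q6):
        ○ open, literals {q2=0, q4=1, q5=1, q6=1}.
      branch 2.2 (add F q5, F q6):
        × closes — contains both q6 and ~q6.
1 branch closed, 3 open.
An open branch gives a countermodel: q1=0 (unmentioned atoms arbitrary); under it the original formula is false.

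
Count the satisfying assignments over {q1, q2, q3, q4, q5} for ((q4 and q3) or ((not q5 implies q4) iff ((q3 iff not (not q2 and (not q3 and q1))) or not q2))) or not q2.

Initial set: {(((q4 and q3) or ((not q5 implies q4) iff ((q3 iff not (not q2 and (not q3 and q1))) or not q2))) or not q2)}.
(((q4 and q3) or ((not q5 implies q4) iff ((q3 iff not (not q2 and (not q3 and q1))) or not q2))) or not q2): β-rule — branch into ((q4 and q3) or ((not q5 implies q4) iff ((q3 iff not (not q2 and (not q3 and q1))) or not q2)))  //  not q2.
  branch 1 (add ((q4 and q3) or ((not q5 implies q4) iff ((q3 iff not (not q2 and (not q3 and q1))) or not q2)))):
    ((q4 and q3) or ((not q5 implies q4) iff ((q3 iff not (not q2 and (not q3 and q1))) or not q2))): β-rule — branch into (q4 and q3)  //  ((not q5 implies q4) iff ((q3 iff not (not q2 and (not q3 and q1))) or not q2)).
      branch 1.1 (add (q4 and q3)):
        (q4 and q3): α-rule — add q4, q3.
        ○ open, literals {q3=T, q4=T}.
      branch 1.2 (add ((not q5 implies q4) iff ((q3 iff not (not q2 and (not q3 and q1))) or not q2))):
        ((not q5 implies q4) iff ((q3 iff not (not q2 and (not q3 and q1))) or not q2)): β-rule — branch into (not q5 implies q4), ((q3 iff not (not q2 and (not q3 and q1))) or not q2)  //  not (not q5 implies q4), not ((q3 iff not (not q2 and (not q3 and q1))) or not q2).
          branch 1.2.1 (add (not q5 implies q4), ((q3 iff not (not q2 and (not q3 and q1))) or not q2)):
            (not q5 implies q4): β-rule — branch into not not q5  //  q4.
              branch 1.2.1.1 (add not not q5):
                ((q3 iff not (not q2 and (not q3 and q1))) or not q2): β-rule — branch into (q3 iff not (not q2 and (not q3 and q1)))  //  not q2.
                  branch 1.2.1.1.1 (add (q3 iff not (not q2 and (not q3 and q1)))):
                    (q3 iff not (not q2 and (not q3 and q1))): β-rule — branch into q3, not (not q2 and (not q3 and q1))  //  not q3, not not (not q2 and (not q3 and q1)).
                      branch 1.2.1.1.1.1 (add q3, not (not q2 and (not q3 and q1))):
                        not (not q2 and (not q3 and q1)): β-rule — branch into not not q2  //  not (not q3 and q1).
                          branch 1.2.1.1.1.1.1 (add not not q2):
                            ○ open, literals {q2=T, q3=T, q5=T}.
                          branch 1.2.1.1.1.1.2 (add not (not q3 and q1)):
                            not (not q3 and q1): β-rule — branch into not not q3  //  not q1.
                              branch 1.2.1.1.1.1.2.1 (add not not q3):
                                ○ open, literals {q3=T, q5=T}.
                              branch 1.2.1.1.1.1.2.2 (add not q1):
                                ○ open, literals {q1=F, q3=T, q5=T}.
                      branch 1.2.1.1.1.2 (add not q3, not not (not q2 and (not q3 and q1))):
                        not not (not q2 and (not q3 and q1)): α-rule — add not q2, (not q3 and q1).
                        (not q3 and q1): α-rule — add not q3, q1.
                        ○ open, literals {q1=T, q2=F, q3=F, q5=T}.
                  branch 1.2.1.1.2 (add not q2):
                    ○ open, literals {q2=F, q5=T}.
              branch 1.2.1.2 (add q4):
                ((q3 iff not (not q2 and (not q3 and q1))) or not q2): β-rule — branch into (q3 iff not (not q2 and (not q3 and q1)))  //  not q2.
                  branch 1.2.1.2.1 (add (q3 iff not (not q2 and (not q3 and q1)))):
                    (q3 iff not (not q2 and (not q3 and q1))): β-rule — branch into q3, not (not q2 and (not q3 and q1))  //  not q3, not not (not q2 and (not q3 and q1)).
                      branch 1.2.1.2.1.1 (add q3, not (not q2 and (not q3 and q1))):
                        not (not q2 and (not q3 and q1)): β-rule — branch into not not q2  //  not (not q3 and q1).
                          branch 1.2.1.2.1.1.1 (add not not q2):
                            ○ open, literals {q2=T, q3=T, q4=T}.
                          branch 1.2.1.2.1.1.2 (add not (not q3 and q1)):
                            not (not q3 and q1): β-rule — branch into not not q3  //  not q1.
                              branch 1.2.1.2.1.1.2.1 (add not not q3):
                                ○ open, literals {q3=T, q4=T}.
                              branch 1.2.1.2.1.1.2.2 (add not q1):
                                ○ open, literals {q1=F, q3=T, q4=T}.
                      branch 1.2.1.2.1.2 (add not q3, not not (not q2 and (not q3 and q1))):
                        not not (not q2 and (not q3 and q1)): α-rule — add not q2, (not q3 and q1).
                        (not q3 and q1): α-rule — add not q3, q1.
                        ○ open, literals {q1=T, q2=F, q3=F, q4=T}.
                  branch 1.2.1.2.2 (add not q2):
                    ○ open, literals {q2=F, q4=T}.
          branch 1.2.2 (add not (not q5 implies q4), not ((q3 iff not (not q2 and (not q3 and q1))) or not q2)):
            not (not q5 implies q4): α-rule — add not q5, not q4.
            not ((q3 iff not (not q2 and (not q3 and q1))) or not q2): α-rule — add not (q3 iff not (not q2 and (not q3 and q1))), not not q2.
            not (q3 iff not (not q2 and (not q3 and q1))): β-rule — branch into q3, not not (not q2 and (not q3 and q1))  //  not q3, not (not q2 and (not q3 and q1)).
              branch 1.2.2.1 (add q3, not not (not q2 and (not q3 and q1))):
                not not (not q2 and (not q3 and q1)): α-rule — add not q2, (not q3 and q1).
                × closes — contains both q2 and not q2.
              branch 1.2.2.2 (add not q3, not (not q2 and (not q3 and q1))):
                not (not q2 and (not q3 and q1)): β-rule — branch into not not q2  //  not (not q3 and q1).
                  branch 1.2.2.2.1 (add not not q2):
                    ○ open, literals {q2=T, q3=F, q4=F, q5=F}.
                  branch 1.2.2.2.2 (add not (not q3 and q1)):
                    not (not q3 and q1): β-rule — branch into not not q3  //  not q1.
                      branch 1.2.2.2.2.1 (add not not q3):
                        × closes — contains both q3 and not q3.
                      branch 1.2.2.2.2.2 (add not q1):
                        ○ open, literals {q1=F, q2=T, q3=F, q4=F, q5=F}.
  branch 2 (add not q2):
    ○ open, literals {q2=F}.
2 branches closed, 14 open.
Each open branch fixes some atoms; the unmentioned ones are free. Counting distinct full assignments: branch {q3=T, q4=T} (q1, q2, q5) contributes 8 new; branch {q2=T, q3=T, q5=T} (q1, q4) contributes 2 new; branch {q3=T, q5=T} (q1, q2, q4) contributes 2 new; branch {q1=F, q3=T, q5=T} (q2, q4) contributes 0 new; branch {q1=T, q2=F, q3=F, q5=T} (q4) contributes 2 new; branch {q2=F, q5=T} (q1, q3, q4) contributes 2 new; branch {q2=T, q3=T, q4=T} (q1, q5) contributes 0 new; branch {q3=T, q4=T} (q1, q2, q5) contributes 0 new; branch {q1=F, q3=T, q4=T} (q2, q5) contributes 0 new; branch {q1=T, q2=F, q3=F, q4=T} (q5) contributes 1 new; branch {q2=F, q4=T} (q1, q3, q5) contributes 1 new; branch {q2=T, q3=F, q4=F, q5=F} (q1) contributes 2 new; branch {q1=F, q2=T, q3=F, q4=F, q5=F} (none free) contributes 0 new; branch {q2=F} (q1, q3, q4, q5) contributes 4 new. Total: 24.

24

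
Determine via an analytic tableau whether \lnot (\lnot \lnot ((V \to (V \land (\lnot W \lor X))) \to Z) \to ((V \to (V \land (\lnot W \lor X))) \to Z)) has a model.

Unsatisfiable

Initial set: {\lnot (\lnot \lnot ((V \to (V \land (\lnot W \lor X))) \to Z) \to ((V \to (V \land (\lnot W \lor X))) \to Z))}.
\lnot (\lnot \lnot ((V \to (V \land (\lnot W \lor X))) \to Z) \to ((V \to (V \land (\lnot W \lor X))) \to Z)): α-rule — add \lnot \lnot ((V \to (V \land (\lnot W \lor X))) \to Z), \lnot ((V \to (V \land (\lnot W \lor X))) \to Z).
\lnot \lnot ((V \to (V \land (\lnot W \lor X))) \to Z): drop double negation, giving ((V \to (V \land (\lnot W \lor X))) \to Z).
\lnot ((V \to (V \land (\lnot W \lor X))) \to Z): α-rule — add (V \to (V \land (\lnot W \lor X))), \lnot Z.
((V \to (V \land (\lnot W \lor X))) \to Z): β-rule — branch into \lnot (V \to (V \land (\lnot W \lor X)))  //  Z.
  branch 1 (add \lnot (V \to (V \land (\lnot W \lor X)))):
    \lnot (V \to (V \land (\lnot W \lor X))): α-rule — add V, \lnot (V \land (\lnot W \lor X)).
    (V \to (V \land (\lnot W \lor X))): β-rule — branch into \lnot V  //  (V \land (\lnot W \lor X)).
      branch 1.1 (add \lnot V):
        × closes — contains both V and \lnot V.
      branch 1.2 (add (V \land (\lnot W \lor X))):
        (V \land (\lnot W \lor X)): α-rule — add V, (\lnot W \lor X).
        \lnot (V \land (\lnot W \lor X)): β-rule — branch into \lnot V  //  \lnot (\lnot W \lor X).
          branch 1.2.1 (add \lnot V):
            × closes — contains both V and \lnot V.
          branch 1.2.2 (add \lnot (\lnot W \lor X)):
            \lnot (\lnot W \lor X): α-rule — add \lnot \lnot W, \lnot X.
            (\lnot W \lor X): β-rule — branch into \lnot W  //  X.
              branch 1.2.2.1 (add \lnot W):
                × closes — contains both W and \lnot W.
              branch 1.2.2.2 (add X):
                × closes — contains both X and \lnot X.
  branch 2 (add Z):
    × closes — contains both Z and \lnot Z.
All 5 branches close.
Every branch closed; the formula is unsatisfiable.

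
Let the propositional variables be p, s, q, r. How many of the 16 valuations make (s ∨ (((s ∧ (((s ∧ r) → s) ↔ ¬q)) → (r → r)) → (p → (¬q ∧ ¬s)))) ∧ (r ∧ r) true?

Initial set: {((s ∨ (((s ∧ (((s ∧ r) → s) ↔ ¬q)) → (r → r)) → (p → (¬q ∧ ¬s)))) ∧ (r ∧ r))}.
((s ∨ (((s ∧ (((s ∧ r) → s) ↔ ¬q)) → (r → r)) → (p → (¬q ∧ ¬s)))) ∧ (r ∧ r)): α-rule — add (s ∨ (((s ∧ (((s ∧ r) → s) ↔ ¬q)) → (r → r)) → (p → (¬q ∧ ¬s)))), (r ∧ r).
(r ∧ r): α-rule — add r, r.
(s ∨ (((s ∧ (((s ∧ r) → s) ↔ ¬q)) → (r → r)) → (p → (¬q ∧ ¬s)))): β-rule — branch into s  //  (((s ∧ (((s ∧ r) → s) ↔ ¬q)) → (r → r)) → (p → (¬q ∧ ¬s))).
  branch 1 (add s):
    ○ open, literals {r=T, s=T}.
  branch 2 (add (((s ∧ (((s ∧ r) → s) ↔ ¬q)) → (r → r)) → (p → (¬q ∧ ¬s)))):
    (((s ∧ (((s ∧ r) → s) ↔ ¬q)) → (r → r)) → (p → (¬q ∧ ¬s))): β-rule — branch into ¬((s ∧ (((s ∧ r) → s) ↔ ¬q)) → (r → r))  //  (p → (¬q ∧ ¬s)).
      branch 2.1 (add ¬((s ∧ (((s ∧ r) → s) ↔ ¬q)) → (r → r))):
        ¬((s ∧ (((s ∧ r) → s) ↔ ¬q)) → (r → r)): α-rule — add (s ∧ (((s ∧ r) → s) ↔ ¬q)), ¬(r → r).
        (s ∧ (((s ∧ r) → s) ↔ ¬q)): α-rule — add s, (((s ∧ r) → s) ↔ ¬q).
        ¬(r → r): α-rule — add r, ¬r.
        × closes — contains both r and ¬r.
      branch 2.2 (add (p → (¬q ∧ ¬s))):
        (p → (¬q ∧ ¬s)): β-rule — branch into ¬p  //  (¬q ∧ ¬s).
          branch 2.2.1 (add ¬p):
            ○ open, literals {p=F, r=T}.
          branch 2.2.2 (add (¬q ∧ ¬s)):
            (¬q ∧ ¬s): α-rule — add ¬q, ¬s.
            ○ open, literals {q=F, r=T, s=F}.
1 branch closed, 3 open.
Each open branch fixes some atoms; the unmentioned ones are free. Counting distinct full assignments: branch {r=T, s=T} (p, q) contributes 4 new; branch {p=F, r=T} (s, q) contributes 2 new; branch {q=F, r=T, s=F} (p) contributes 1 new. Total: 7.

7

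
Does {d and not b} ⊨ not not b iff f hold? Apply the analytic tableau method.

No

Initial set: {(d and not b); not (not not b iff f)}.
(d and not b): α-rule — add d, not b.
not (not not b iff f): β-rule — branch into not not b, not f  //  not not not b, f.
  branch 1 (add not not b, not f):
    not not b: drop double negation, giving b.
    × closes — contains both b and not b.
  branch 2 (add not not not b, f):
    not not not b: drop double negation, giving not b.
    ○ open, literals {b=0, d=1, f=1}.
1 branch closed, 1 open.
An open branch gives a countermodel: b=0, d=1, f=1 (unmentioned atoms arbitrary); the premises hold there but the conclusion fails.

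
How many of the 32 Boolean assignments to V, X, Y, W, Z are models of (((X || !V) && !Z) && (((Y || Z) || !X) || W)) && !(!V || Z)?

3

Initial set: {((((X || !V) && !Z) && (((Y || Z) || !X) || W)) && !(!V || Z))}.
((((X || !V) && !Z) && (((Y || Z) || !X) || W)) && !(!V || Z)): α-rule — add (((X || !V) && !Z) && (((Y || Z) || !X) || W)), !(!V || Z).
(((X || !V) && !Z) && (((Y || Z) || !X) || W)): α-rule — add ((X || !V) && !Z), (((Y || Z) || !X) || W).
!(!V || Z): α-rule — add !!V, !Z.
((X || !V) && !Z): α-rule — add (X || !V), !Z.
(((Y || Z) || !X) || W): β-rule — branch into ((Y || Z) || !X)  //  W.
  branch 1 (add ((Y || Z) || !X)):
    (X || !V): β-rule — branch into X  //  !V.
      branch 1.1 (add X):
        ((Y || Z) || !X): β-rule — branch into (Y || Z)  //  !X.
          branch 1.1.1 (add (Y || Z)):
            (Y || Z): β-rule — branch into Y  //  Z.
              branch 1.1.1.1 (add Y):
                ○ open, literals {V=true, X=true, Y=true, Z=false}.
              branch 1.1.1.2 (add Z):
                × closes — contains both Z and !Z.
          branch 1.1.2 (add !X):
            × closes — contains both X and !X.
      branch 1.2 (add !V):
        × closes — contains both V and !V.
  branch 2 (add W):
    (X || !V): β-rule — branch into X  //  !V.
      branch 2.1 (add X):
        ○ open, literals {V=true, W=true, X=true, Z=false}.
      branch 2.2 (add !V):
        × closes — contains both V and !V.
4 branches closed, 2 open.
Each open branch fixes some atoms; the unmentioned ones are free. Counting distinct full assignments: branch {V=true, X=true, Y=true, Z=false} (W) contributes 2 new; branch {V=true, W=true, X=true, Z=false} (Y) contributes 1 new. Total: 3.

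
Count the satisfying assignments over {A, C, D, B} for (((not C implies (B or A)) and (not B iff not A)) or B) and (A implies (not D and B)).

8

Initial set: {((((not C implies (B or A)) and (not B iff not A)) or B) and (A implies (not D and B)))}.
((((not C implies (B or A)) and (not B iff not A)) or B) and (A implies (not D and B))): α-rule — add (((not C implies (B or A)) and (not B iff not A)) or B), (A implies (not D and B)).
(((not C implies (B or A)) and (not B iff not A)) or B): β-rule — branch into ((not C implies (B or A)) and (not B iff not A))  //  B.
  branch 1 (add ((not C implies (B or A)) and (not B iff not A))):
    ((not C implies (B or A)) and (not B iff not A)): α-rule — add (not C implies (B or A)), (not B iff not A).
    (A implies (not D and B)): β-rule — branch into not A  //  (not D and B).
      branch 1.1 (add not A):
        (not C implies (B or A)): β-rule — branch into not not C  //  (B or A).
          branch 1.1.1 (add not not C):
            (not B iff not A): β-rule — branch into not B, not A  //  not not B, not not A.
              branch 1.1.1.1 (add not B, not A):
                ○ open, literals {A=F, B=F, C=T}.
              branch 1.1.1.2 (add not not B, not not A):
                × closes — contains both A and not A.
          branch 1.1.2 (add (B or A)):
            (not B iff not A): β-rule — branch into not B, not A  //  not not B, not not A.
              branch 1.1.2.1 (add not B, not A):
                (B or A): β-rule — branch into B  //  A.
                  branch 1.1.2.1.1 (add B):
                    × closes — contains both B and not B.
                  branch 1.1.2.1.2 (add A):
                    × closes — contains both A and not A.
              branch 1.1.2.2 (add not not B, not not A):
                × closes — contains both A and not A.
      branch 1.2 (add (not D and B)):
        (not D and B): α-rule — add not D, B.
        (not C implies (B or A)): β-rule — branch into not not C  //  (B or A).
          branch 1.2.1 (add not not C):
            (not B iff not A): β-rule — branch into not B, not A  //  not not B, not not A.
              branch 1.2.1.1 (add not B, not A):
                × closes — contains both B and not B.
              branch 1.2.1.2 (add not not B, not not A):
                ○ open, literals {A=T, B=T, C=T, D=F}.
          branch 1.2.2 (add (B or A)):
            (not B iff not A): β-rule — branch into not B, not A  //  not not B, not not A.
              branch 1.2.2.1 (add not B, not A):
                × closes — contains both B and not B.
              branch 1.2.2.2 (add not not B, not not A):
                (B or A): β-rule — branch into B  //  A.
                  branch 1.2.2.2.1 (add B):
                    ○ open, literals {A=T, B=T, D=F}.
                  branch 1.2.2.2.2 (add A):
                    ○ open, literals {A=T, B=T, D=F}.
  branch 2 (add B):
    (A implies (not D and B)): β-rule — branch into not A  //  (not D and B).
      branch 2.1 (add not A):
        ○ open, literals {A=F, B=T}.
      branch 2.2 (add (not D and B)):
        (not D and B): α-rule — add not D, B.
        ○ open, literals {B=T, D=F}.
6 branches closed, 6 open.
Each open branch fixes some atoms; the unmentioned ones are free. Counting distinct full assignments: branch {A=F, B=F, C=T} (D) contributes 2 new; branch {A=T, B=T, C=T, D=F} (none free) contributes 1 new; branch {A=T, B=T, D=F} (C) contributes 1 new; branch {A=T, B=T, D=F} (C) contributes 0 new; branch {A=F, B=T} (C, D) contributes 4 new; branch {B=T, D=F} (A, C) contributes 0 new. Total: 8.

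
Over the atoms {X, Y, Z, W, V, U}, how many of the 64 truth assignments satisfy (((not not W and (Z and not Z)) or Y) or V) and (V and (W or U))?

24

Initial set: {((((not not W and (Z and not Z)) or Y) or V) and (V and (W or U)))}.
((((not not W and (Z and not Z)) or Y) or V) and (V and (W or U))): α-rule — add (((not not W and (Z and not Z)) or Y) or V), (V and (W or U)).
(V and (W or U)): α-rule — add V, (W or U).
(((not not W and (Z and not Z)) or Y) or V): β-rule — branch into ((not not W and (Z and not Z)) or Y)  //  V.
  branch 1 (add ((not not W and (Z and not Z)) or Y)):
    (W or U): β-rule — branch into W  //  U.
      branch 1.1 (add W):
        ((not not W and (Z and not Z)) or Y): β-rule — branch into (not not W and (Z and not Z))  //  Y.
          branch 1.1.1 (add (not not W and (Z and not Z))):
            (not not W and (Z and not Z)): α-rule — add not not W, (Z and not Z).
            not not W: drop double negation, giving W.
            (Z and not Z): α-rule — add Z, not Z.
            × closes — contains both Z and not Z.
          branch 1.1.2 (add Y):
            ○ open, literals {V=true, W=true, Y=true}.
      branch 1.2 (add U):
        ((not not W and (Z and not Z)) or Y): β-rule — branch into (not not W and (Z and not Z))  //  Y.
          branch 1.2.1 (add (not not W and (Z and not Z))):
            (not not W and (Z and not Z)): α-rule — add not not W, (Z and not Z).
            not not W: drop double negation, giving W.
            (Z and not Z): α-rule — add Z, not Z.
            × closes — contains both Z and not Z.
          branch 1.2.2 (add Y):
            ○ open, literals {U=true, V=true, Y=true}.
  branch 2 (add V):
    (W or U): β-rule — branch into W  //  U.
      branch 2.1 (add W):
        ○ open, literals {V=true, W=true}.
      branch 2.2 (add U):
        ○ open, literals {U=true, V=true}.
2 branches closed, 4 open.
Each open branch fixes some atoms; the unmentioned ones are free. Counting distinct full assignments: branch {V=true, W=true, Y=true} (X, Z, U) contributes 8 new; branch {U=true, V=true, Y=true} (X, Z, W) contributes 4 new; branch {V=true, W=true} (X, Y, Z, U) contributes 8 new; branch {U=true, V=true} (X, Y, Z, W) contributes 4 new. Total: 24.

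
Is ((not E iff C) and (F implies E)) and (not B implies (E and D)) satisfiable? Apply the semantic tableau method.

Satisfiable

Initial set: {(((not E iff C) and (F implies E)) and (not B implies (E and D)))}.
(((not E iff C) and (F implies E)) and (not B implies (E and D))): α-rule — add ((not E iff C) and (F implies E)), (not B implies (E and D)).
((not E iff C) and (F implies E)): α-rule — add (not E iff C), (F implies E).
(not B implies (E and D)): β-rule — branch into not not B  //  (E and D).
  branch 1 (add not not B):
    (not E iff C): β-rule — branch into not E, C  //  not not E, not C.
      branch 1.1 (add not E, C):
        (F implies E): β-rule — branch into not F  //  E.
          branch 1.1.1 (add not F):
            ○ open, literals {B=T, C=T, E=F, F=F}.
          branch 1.1.2 (add E):
            × closes — contains both E and not E.
      branch 1.2 (add not not E, not C):
        (F implies E): β-rule — branch into not F  //  E.
          branch 1.2.1 (add not F):
            ○ open, literals {B=T, C=F, E=T, F=F}.
          branch 1.2.2 (add E):
            ○ open, literals {B=T, C=F, E=T}.
  branch 2 (add (E and D)):
    (E and D): α-rule — add E, D.
    (not E iff C): β-rule — branch into not E, C  //  not not E, not C.
      branch 2.1 (add not E, C):
        × closes — contains both E and not E.
      branch 2.2 (add not not E, not C):
        (F implies E): β-rule — branch into not F  //  E.
          branch 2.2.1 (add not F):
            ○ open, literals {C=F, D=T, E=T, F=F}.
          branch 2.2.2 (add E):
            ○ open, literals {C=F, D=T, E=T}.
2 branches closed, 5 open.
An open branch gives a satisfying assignment: B=T, C=T, E=F, F=F.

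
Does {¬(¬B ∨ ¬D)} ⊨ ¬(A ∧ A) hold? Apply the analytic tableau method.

Initial set: {¬(¬B ∨ ¬D); ¬¬(A ∧ A)}.
¬(¬B ∨ ¬D): α-rule — add ¬¬B, ¬¬D.
¬¬(A ∧ A): α-rule — add A, A.
○ open, literals {A=true, B=true, D=true}.
0 branches closed, 1 open.
An open branch gives a countermodel: A=true, B=true, D=true (unmentioned atoms arbitrary); the premises hold there but the conclusion fails.

No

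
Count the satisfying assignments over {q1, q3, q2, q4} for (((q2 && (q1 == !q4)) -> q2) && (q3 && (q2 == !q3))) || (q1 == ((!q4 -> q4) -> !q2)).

10

Initial set: {((((q2 && (q1 == !q4)) -> q2) && (q3 && (q2 == !q3))) || (q1 == ((!q4 -> q4) -> !q2)))}.
((((q2 && (q1 == !q4)) -> q2) && (q3 && (q2 == !q3))) || (q1 == ((!q4 -> q4) -> !q2))): β-rule — branch into (((q2 && (q1 == !q4)) -> q2) && (q3 && (q2 == !q3)))  //  (q1 == ((!q4 -> q4) -> !q2)).
  branch 1 (add (((q2 && (q1 == !q4)) -> q2) && (q3 && (q2 == !q3)))):
    (((q2 && (q1 == !q4)) -> q2) && (q3 && (q2 == !q3))): α-rule — add ((q2 && (q1 == !q4)) -> q2), (q3 && (q2 == !q3)).
    (q3 && (q2 == !q3)): α-rule — add q3, (q2 == !q3).
    ((q2 && (q1 == !q4)) -> q2): β-rule — branch into !(q2 && (q1 == !q4))  //  q2.
      branch 1.1 (add !(q2 && (q1 == !q4))):
        (q2 == !q3): β-rule — branch into q2, !q3  //  !q2, !!q3.
          branch 1.1.1 (add q2, !q3):
            × closes — contains both q3 and !q3.
          branch 1.1.2 (add !q2, !!q3):
            !(q2 && (q1 == !q4)): β-rule — branch into !q2  //  !(q1 == !q4).
              branch 1.1.2.1 (add !q2):
                ○ open, literals {q2=false, q3=true}.
              branch 1.1.2.2 (add !(q1 == !q4)):
                !(q1 == !q4): β-rule — branch into q1, !!q4  //  !q1, !q4.
                  branch 1.1.2.2.1 (add q1, !!q4):
                    ○ open, literals {q1=true, q2=false, q3=true, q4=true}.
                  branch 1.1.2.2.2 (add !q1, !q4):
                    ○ open, literals {q1=false, q2=false, q3=true, q4=false}.
      branch 1.2 (add q2):
        (q2 == !q3): β-rule — branch into q2, !q3  //  !q2, !!q3.
          branch 1.2.1 (add q2, !q3):
            × closes — contains both q3 and !q3.
          branch 1.2.2 (add !q2, !!q3):
            × closes — contains both q2 and !q2.
  branch 2 (add (q1 == ((!q4 -> q4) -> !q2))):
    (q1 == ((!q4 -> q4) -> !q2)): β-rule — branch into q1, ((!q4 -> q4) -> !q2)  //  !q1, !((!q4 -> q4) -> !q2).
      branch 2.1 (add q1, ((!q4 -> q4) -> !q2)):
        ((!q4 -> q4) -> !q2): β-rule — branch into !(!q4 -> q4)  //  !q2.
          branch 2.1.1 (add !(!q4 -> q4)):
            !(!q4 -> q4): α-rule — add !q4, !q4.
            ○ open, literals {q1=true, q4=false}.
          branch 2.1.2 (add !q2):
            ○ open, literals {q1=true, q2=false}.
      branch 2.2 (add !q1, !((!q4 -> q4) -> !q2)):
        !((!q4 -> q4) -> !q2): α-rule — add (!q4 -> q4), !!q2.
        (!q4 -> q4): β-rule — branch into !!q4  //  q4.
          branch 2.2.1 (add !!q4):
            ○ open, literals {q1=false, q2=true, q4=true}.
          branch 2.2.2 (add q4):
            ○ open, literals {q1=false, q2=true, q4=true}.
3 branches closed, 7 open.
Each open branch fixes some atoms; the unmentioned ones are free. Counting distinct full assignments: branch {q2=false, q3=true} (q1, q4) contributes 4 new; branch {q1=true, q2=false, q3=true, q4=true} (none free) contributes 0 new; branch {q1=false, q2=false, q3=true, q4=false} (none free) contributes 0 new; branch {q1=true, q4=false} (q3, q2) contributes 3 new; branch {q1=true, q2=false} (q3, q4) contributes 1 new; branch {q1=false, q2=true, q4=true} (q3) contributes 2 new; branch {q1=false, q2=true, q4=true} (q3) contributes 0 new. Total: 10.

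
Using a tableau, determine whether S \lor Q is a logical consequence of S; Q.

Initial set: {S; Q; \lnot (S \lor Q)}.
\lnot (S \lor Q): α-rule — add \lnot S, \lnot Q.
× closes — contains both S and \lnot S.
All 1 branch closes.
Every branch closed, so the premises entail the conclusion.

Yes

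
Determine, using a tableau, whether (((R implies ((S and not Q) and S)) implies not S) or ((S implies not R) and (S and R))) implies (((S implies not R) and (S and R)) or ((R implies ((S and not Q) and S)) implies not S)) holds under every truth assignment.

Assume the negation and expand:
Initial set: {F ((((R implies ((S and not Q) and S)) implies not S) or ((S implies not R) and (S and R))) implies (((S implies not R) and (S and R)) or ((R implies ((S and not Q) and S)) implies not S)))}.
F ((((R implies ((S and not Q) and S)) implies not S) or ((S implies not R) and (S and R))) implies (((S implies not R) and (S and R)) or ((R implies ((S and not Q) and S)) implies not S))): α-rule — add T (((R implies ((S and not Q) and S)) implies not S) or ((S implies not R) and (S and R))), F (((S implies not R) and (S and R)) or ((R implies ((S and not Q) and S)) implies not S)).
F (((S implies not R) and (S and R)) or ((R implies ((S and not Q) and S)) implies not S)): α-rule — add F ((S implies not R) and (S and R)), F ((R implies ((S and not Q) and S)) implies not S).
F ((R implies ((S and not Q) and S)) implies not S): α-rule — add T (R implies ((S and not Q) and S)), F not S.
T (((R implies ((S and not Q) and S)) implies not S) or ((S implies not R) and (S and R))): β-rule — branch into T ((R implies ((S and not Q) and S)) implies not S)  //  T ((S implies not R) and (S and R)).
  branch 1 (add T ((R implies ((S and not Q) and S)) implies not S)):
    F ((S implies not R) and (S and R)): β-rule — branch into F (S implies not R)  //  F (S and R).
      branch 1.1 (add F (S implies not R)):
        F (S implies not R): α-rule — add T S, F not R.
        T (R implies ((S and not Q) and S)): β-rule — branch into F R  //  T ((S and not Q) and S).
          branch 1.1.1 (add F R):
            × closes — contains both R and not R.
          branch 1.1.2 (add T ((S and not Q) and S)):
            T ((S and not Q) and S): α-rule — add T (S and not Q), T S.
            T (S and not Q): α-rule — add T S, T not Q.
            T ((R implies ((S and not Q) and S)) implies not S): β-rule — branch into F (R implies ((S and not Q) and S))  //  T not S.
              branch 1.1.2.1 (add F (R implies ((S and not Q) and S))):
                F (R implies ((S and not Q) and S)): α-rule — add T R, F ((S and not Q) and S).
                F ((S and not Q) and S): β-rule — branch into F (S and not Q)  //  F S.
                  branch 1.1.2.1.1 (add F (S and not Q)):
                    F (S and not Q): β-rule — branch into F S  //  F not Q.
                      branch 1.1.2.1.1.1 (add F S):
                        × closes — contains both S and not S.
                      branch 1.1.2.1.1.2 (add F not Q):
                        × closes — contains both Q and not Q.
                  branch 1.1.2.1.2 (add F S):
                    × closes — contains both S and not S.
              branch 1.1.2.2 (add T not S):
                × closes — contains both S and not S.
      branch 1.2 (add F (S and R)):
        T (R implies ((S and not Q) and S)): β-rule — branch into F R  //  T ((S and not Q) and S).
          branch 1.2.1 (add F R):
            T ((R implies ((S and not Q) and S)) implies not S): β-rule — branch into F (R implies ((S and not Q) and S))  //  T not S.
              branch 1.2.1.1 (add F (R implies ((S and not Q) and S))):
                F (R implies ((S and not Q) and S)): α-rule — add T R, F ((S and not Q) and S).
                × closes — contains both R and not R.
              branch 1.2.1.2 (add T not S):
                × closes — contains both S and not S.
          branch 1.2.2 (add T ((S and not Q) and S)):
            T ((S and not Q) and S): α-rule — add T (S and not Q), T S.
            T (S and not Q): α-rule — add T S, T not Q.
            T ((R implies ((S and not Q) and S)) implies not S): β-rule — branch into F (R implies ((S and not Q) and S))  //  T not S.
              branch 1.2.2.1 (add F (R implies ((S and not Q) and S))):
                F (R implies ((S and not Q) and S)): α-rule — add T R, F ((S and not Q) and S).
                F (S and R): β-rule — branch into F S  //  F R.
                  branch 1.2.2.1.1 (add F S):
                    × closes — contains both S and not S.
                  branch 1.2.2.1.2 (add F R):
                    × closes — contains both R and not R.
              branch 1.2.2.2 (add T not S):
                × closes — contains both S and not S.
  branch 2 (add T ((S implies not R) and (S and R))):
    T ((S implies not R) and (S and R)): α-rule — add T (S implies not R), T (S and R).
    T (S and R): α-rule — add T S, T R.
    F ((S implies not R) and (S and R)): β-rule — branch into F (S implies not R)  //  F (S and R).
      branch 2.1 (add F (S implies not R)):
        F (S implies not R): α-rule — add T S, F not R.
        T (R implies ((S and not Q) and S)): β-rule — branch into F R  //  T ((S and not Q) and S).
          branch 2.1.1 (add F R):
            × closes — contains both R and not R.
          branch 2.1.2 (add T ((S and not Q) and S)):
            T ((S and not Q) and S): α-rule — add T (S and not Q), T S.
            T (S and not Q): α-rule — add T S, T not Q.
            T (S implies not R): β-rule — branch into F S  //  T not R.
              branch 2.1.2.1 (add F S):
                × closes — contains both S and not S.
              branch 2.1.2.2 (add T not R):
                × closes — contains both R and not R.
      branch 2.2 (add F (S and R)):
        T (R implies ((S and not Q) and S)): β-rule — branch into F R  //  T ((S and not Q) and S).
          branch 2.2.1 (add F R):
            × closes — contains both R and not R.
          branch 2.2.2 (add T ((S and not Q) and S)):
            T ((S and not Q) and S): α-rule — add T (S and not Q), T S.
            T (S and not Q): α-rule — add T S, T not Q.
            T (S implies not R): β-rule — branch into F S  //  T not R.
              branch 2.2.2.1 (add F S):
                × closes — contains both S and not S.
              branch 2.2.2.2 (add T not R):
                × closes — contains both R and not R.
All 16 branches close.
Every branch closed, so the negation is unsatisfiable and the formula is valid.

Valid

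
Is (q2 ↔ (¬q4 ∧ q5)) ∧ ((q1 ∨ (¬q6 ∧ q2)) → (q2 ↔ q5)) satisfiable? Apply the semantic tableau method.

Initial set: {((q2 ↔ (¬q4 ∧ q5)) ∧ ((q1 ∨ (¬q6 ∧ q2)) → (q2 ↔ q5)))}.
((q2 ↔ (¬q4 ∧ q5)) ∧ ((q1 ∨ (¬q6 ∧ q2)) → (q2 ↔ q5))): α-rule — add (q2 ↔ (¬q4 ∧ q5)), ((q1 ∨ (¬q6 ∧ q2)) → (q2 ↔ q5)).
(q2 ↔ (¬q4 ∧ q5)): β-rule — branch into q2, (¬q4 ∧ q5)  //  ¬q2, ¬(¬q4 ∧ q5).
  branch 1 (add q2, (¬q4 ∧ q5)):
    (¬q4 ∧ q5): α-rule — add ¬q4, q5.
    ((q1 ∨ (¬q6 ∧ q2)) → (q2 ↔ q5)): β-rule — branch into ¬(q1 ∨ (¬q6 ∧ q2))  //  (q2 ↔ q5).
      branch 1.1 (add ¬(q1 ∨ (¬q6 ∧ q2))):
        ¬(q1 ∨ (¬q6 ∧ q2)): α-rule — add ¬q1, ¬(¬q6 ∧ q2).
        ¬(¬q6 ∧ q2): β-rule — branch into ¬¬q6  //  ¬q2.
          branch 1.1.1 (add ¬¬q6):
            ○ open, literals {q1=F, q2=T, q4=F, q5=T, q6=T}.
          branch 1.1.2 (add ¬q2):
            × closes — contains both q2 and ¬q2.
      branch 1.2 (add (q2 ↔ q5)):
        (q2 ↔ q5): β-rule — branch into q2, q5  //  ¬q2, ¬q5.
          branch 1.2.1 (add q2, q5):
            ○ open, literals {q2=T, q4=F, q5=T}.
          branch 1.2.2 (add ¬q2, ¬q5):
            × closes — contains both q2 and ¬q2.
  branch 2 (add ¬q2, ¬(¬q4 ∧ q5)):
    ((q1 ∨ (¬q6 ∧ q2)) → (q2 ↔ q5)): β-rule — branch into ¬(q1 ∨ (¬q6 ∧ q2))  //  (q2 ↔ q5).
      branch 2.1 (add ¬(q1 ∨ (¬q6 ∧ q2))):
        ¬(q1 ∨ (¬q6 ∧ q2)): α-rule — add ¬q1, ¬(¬q6 ∧ q2).
        ¬(¬q4 ∧ q5): β-rule — branch into ¬¬q4  //  ¬q5.
          branch 2.1.1 (add ¬¬q4):
            ¬(¬q6 ∧ q2): β-rule — branch into ¬¬q6  //  ¬q2.
              branch 2.1.1.1 (add ¬¬q6):
                ○ open, literals {q1=F, q2=F, q4=T, q6=T}.
              branch 2.1.1.2 (add ¬q2):
                ○ open, literals {q1=F, q2=F, q4=T}.
          branch 2.1.2 (add ¬q5):
            ¬(¬q6 ∧ q2): β-rule — branch into ¬¬q6  //  ¬q2.
              branch 2.1.2.1 (add ¬¬q6):
                ○ open, literals {q1=F, q2=F, q5=F, q6=T}.
              branch 2.1.2.2 (add ¬q2):
                ○ open, literals {q1=F, q2=F, q5=F}.
      branch 2.2 (add (q2 ↔ q5)):
        ¬(¬q4 ∧ q5): β-rule — branch into ¬¬q4  //  ¬q5.
          branch 2.2.1 (add ¬¬q4):
            (q2 ↔ q5): β-rule — branch into q2, q5  //  ¬q2, ¬q5.
              branch 2.2.1.1 (add q2, q5):
                × closes — contains both q2 and ¬q2.
              branch 2.2.1.2 (add ¬q2, ¬q5):
                ○ open, literals {q2=F, q4=T, q5=F}.
          branch 2.2.2 (add ¬q5):
            (q2 ↔ q5): β-rule — branch into q2, q5  //  ¬q2, ¬q5.
              branch 2.2.2.1 (add q2, q5):
                × closes — contains both q2 and ¬q2.
              branch 2.2.2.2 (add ¬q2, ¬q5):
                ○ open, literals {q2=F, q5=F}.
4 branches closed, 8 open.
An open branch gives a satisfying assignment: q1=F, q2=T, q4=F, q5=T, q6=T.

Satisfiable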